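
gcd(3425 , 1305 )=5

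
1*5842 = 5842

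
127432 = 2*63716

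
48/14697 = 16/4899  =  0.00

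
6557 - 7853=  - 1296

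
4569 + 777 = 5346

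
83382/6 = 13897  =  13897.00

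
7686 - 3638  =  4048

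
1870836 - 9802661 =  - 7931825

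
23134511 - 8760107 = 14374404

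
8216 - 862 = 7354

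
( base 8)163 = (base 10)115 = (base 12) 97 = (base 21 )5a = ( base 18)67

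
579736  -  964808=-385072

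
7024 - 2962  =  4062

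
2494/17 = 2494/17 = 146.71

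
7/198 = 7/198 = 0.04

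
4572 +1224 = 5796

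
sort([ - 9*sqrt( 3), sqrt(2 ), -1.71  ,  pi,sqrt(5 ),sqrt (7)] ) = [  -  9* sqrt( 3), - 1.71 , sqrt (2), sqrt ( 5 ), sqrt(7 ), pi] 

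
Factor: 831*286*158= 37551228=2^2*3^1 * 11^1*13^1* 79^1*277^1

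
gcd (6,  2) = 2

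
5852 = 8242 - 2390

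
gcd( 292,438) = 146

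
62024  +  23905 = 85929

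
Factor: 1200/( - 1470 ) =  - 40/49= - 2^3*5^1* 7^(-2 ) 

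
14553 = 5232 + 9321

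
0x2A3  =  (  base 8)1243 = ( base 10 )675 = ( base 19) 1GA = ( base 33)KF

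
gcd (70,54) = 2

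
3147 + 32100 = 35247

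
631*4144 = 2614864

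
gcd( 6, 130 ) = 2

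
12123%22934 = 12123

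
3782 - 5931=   -2149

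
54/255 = 18/85=0.21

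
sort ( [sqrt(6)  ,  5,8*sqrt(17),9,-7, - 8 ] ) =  [ - 8,-7,  sqrt (6), 5,  9,8*sqrt( 17)] 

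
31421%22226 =9195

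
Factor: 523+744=7^1*181^1 = 1267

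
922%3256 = 922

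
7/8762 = 7/8762= 0.00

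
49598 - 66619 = - 17021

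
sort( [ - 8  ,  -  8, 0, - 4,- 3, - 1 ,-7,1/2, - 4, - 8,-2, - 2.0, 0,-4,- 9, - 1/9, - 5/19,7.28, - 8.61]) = [-9,  -  8.61, - 8, - 8, - 8, - 7, - 4, - 4, - 4,  -  3, - 2, - 2.0, - 1, - 5/19, - 1/9, 0,0,1/2, 7.28] 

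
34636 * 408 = 14131488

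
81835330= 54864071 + 26971259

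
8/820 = 2/205 = 0.01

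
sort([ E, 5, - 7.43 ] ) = [ - 7.43,E, 5]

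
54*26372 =1424088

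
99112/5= 99112/5 = 19822.40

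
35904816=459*78224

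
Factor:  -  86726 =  - 2^1* 103^1*421^1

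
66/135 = 22/45 = 0.49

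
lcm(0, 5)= 0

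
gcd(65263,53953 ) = 1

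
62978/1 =62978 = 62978.00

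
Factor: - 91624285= - 5^1 * 643^1*28499^1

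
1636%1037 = 599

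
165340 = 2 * 82670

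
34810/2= 17405 =17405.00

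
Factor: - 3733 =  - 3733^1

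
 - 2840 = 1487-4327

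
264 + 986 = 1250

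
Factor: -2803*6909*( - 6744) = 130603811688  =  2^3*3^2*7^2*47^1 * 281^1*2803^1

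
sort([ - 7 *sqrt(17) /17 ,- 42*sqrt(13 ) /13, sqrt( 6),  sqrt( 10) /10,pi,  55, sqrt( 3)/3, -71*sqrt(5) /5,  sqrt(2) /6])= [ - 71 * sqrt( 5 )/5, - 42*sqrt(13 )/13,  -  7 * sqrt(17)/17, sqrt ( 2)/6, sqrt( 10 )/10, sqrt(3) /3, sqrt(6), pi,  55 ] 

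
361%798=361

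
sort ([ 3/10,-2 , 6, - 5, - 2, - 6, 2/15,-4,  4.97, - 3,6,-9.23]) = [ - 9.23,-6 ,-5 , - 4, - 3, - 2,  -  2, 2/15,  3/10, 4.97, 6, 6 ] 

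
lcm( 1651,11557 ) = 11557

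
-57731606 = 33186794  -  90918400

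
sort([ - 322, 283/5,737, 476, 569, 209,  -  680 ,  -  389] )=[ - 680, - 389,  -  322, 283/5,209,476,569, 737]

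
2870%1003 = 864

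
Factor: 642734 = 2^1*321367^1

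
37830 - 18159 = 19671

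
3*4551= 13653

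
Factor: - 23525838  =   - 2^1  *  3^2 * 7^1 * 19^1*31^1*317^1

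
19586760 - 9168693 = 10418067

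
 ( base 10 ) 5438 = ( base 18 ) ge2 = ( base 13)2624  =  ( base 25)8HD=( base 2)1010100111110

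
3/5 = 3/5 = 0.60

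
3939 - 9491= - 5552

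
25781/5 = 5156 + 1/5 = 5156.20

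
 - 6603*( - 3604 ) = 23797212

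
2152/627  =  3 + 271/627 = 3.43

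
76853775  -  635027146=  - 558173371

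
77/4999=77/4999 = 0.02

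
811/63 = 12+ 55/63  =  12.87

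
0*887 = 0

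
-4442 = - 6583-  -  2141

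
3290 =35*94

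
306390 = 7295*42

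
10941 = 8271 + 2670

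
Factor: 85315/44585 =37^ (-1)*113^1*151^1 * 241^ ( - 1) = 17063/8917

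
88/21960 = 11/2745 = 0.00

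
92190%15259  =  636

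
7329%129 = 105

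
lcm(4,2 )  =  4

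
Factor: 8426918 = 2^1*19^1*211^1 * 1051^1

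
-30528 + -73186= - 103714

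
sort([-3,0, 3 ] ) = [ - 3,0 , 3]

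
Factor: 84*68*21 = 119952 = 2^4*3^2*7^2*17^1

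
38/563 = 38/563 =0.07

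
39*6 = 234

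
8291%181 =146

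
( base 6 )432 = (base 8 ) 244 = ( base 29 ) 5j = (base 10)164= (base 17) 9b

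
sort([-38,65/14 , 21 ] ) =[ - 38,65/14,21] 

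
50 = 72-22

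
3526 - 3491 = 35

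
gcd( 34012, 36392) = 4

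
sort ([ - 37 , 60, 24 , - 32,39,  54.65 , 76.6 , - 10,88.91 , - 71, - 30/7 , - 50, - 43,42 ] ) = [ - 71,-50, - 43, - 37,-32,-10  , - 30/7, 24 , 39,42,54.65, 60,76.6, 88.91]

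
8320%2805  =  2710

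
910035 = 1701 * 535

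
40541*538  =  21811058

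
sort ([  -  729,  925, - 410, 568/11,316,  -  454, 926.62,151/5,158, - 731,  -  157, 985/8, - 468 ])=[ - 731, - 729,  -  468, - 454, - 410, - 157,151/5, 568/11,985/8, 158,316 , 925,926.62] 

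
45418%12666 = 7420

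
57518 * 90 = 5176620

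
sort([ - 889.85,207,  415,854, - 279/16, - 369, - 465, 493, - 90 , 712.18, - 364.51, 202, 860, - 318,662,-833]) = [ - 889.85, - 833, - 465 , - 369, - 364.51, - 318, - 90, - 279/16,202,207,415 , 493,662,712.18,854,860 ] 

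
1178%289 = 22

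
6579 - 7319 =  - 740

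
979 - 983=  - 4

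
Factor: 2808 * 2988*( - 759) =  - 6368240736 = - 2^5*3^6*11^1*  13^1*23^1*83^1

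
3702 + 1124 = 4826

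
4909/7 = 4909/7 = 701.29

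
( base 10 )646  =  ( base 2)1010000110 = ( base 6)2554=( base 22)178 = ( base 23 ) 152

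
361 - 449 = - 88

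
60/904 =15/226 = 0.07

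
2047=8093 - 6046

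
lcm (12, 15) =60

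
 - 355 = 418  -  773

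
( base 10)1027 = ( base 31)124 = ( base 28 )18j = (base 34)u7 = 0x403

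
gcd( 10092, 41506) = 2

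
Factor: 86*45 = 3870 = 2^1*3^2*5^1*43^1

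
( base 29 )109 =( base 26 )16I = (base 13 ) 505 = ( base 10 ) 850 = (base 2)1101010010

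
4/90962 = 2/45481 = 0.00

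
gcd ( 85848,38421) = 3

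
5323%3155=2168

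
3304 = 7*472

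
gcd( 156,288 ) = 12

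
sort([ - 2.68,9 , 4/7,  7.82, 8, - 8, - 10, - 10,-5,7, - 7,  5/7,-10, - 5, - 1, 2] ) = [ - 10, - 10,- 10,-8, - 7, - 5, - 5, - 2.68, - 1,  4/7 , 5/7, 2,7, 7.82, 8,9 ] 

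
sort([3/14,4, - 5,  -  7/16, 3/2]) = [ - 5 , - 7/16,3/14,  3/2,4]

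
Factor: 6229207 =19^1 * 327853^1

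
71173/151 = 71173/151 = 471.34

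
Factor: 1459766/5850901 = 208538/835843= 2^1*11^1*23^ ( - 1)  *9479^1*36341^( - 1)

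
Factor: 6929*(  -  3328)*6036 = - 2^10*3^1*13^3*41^1*503^1 = - 139188421632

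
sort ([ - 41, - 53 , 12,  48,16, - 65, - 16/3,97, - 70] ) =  [ - 70, - 65 , - 53,- 41,-16/3, 12, 16,48,97 ] 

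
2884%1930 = 954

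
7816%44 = 28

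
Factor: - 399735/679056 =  - 405/688 = -  2^( - 4 ) * 3^4*5^1 * 43^( - 1)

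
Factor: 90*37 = 3330 = 2^1*3^2*5^1*37^1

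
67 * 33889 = 2270563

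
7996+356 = 8352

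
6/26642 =3/13321 = 0.00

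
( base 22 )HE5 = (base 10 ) 8541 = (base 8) 20535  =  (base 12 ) 4b39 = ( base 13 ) 3B70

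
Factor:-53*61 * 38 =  - 122854 = - 2^1 * 19^1*53^1*61^1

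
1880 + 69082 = 70962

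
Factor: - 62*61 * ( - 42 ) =158844 = 2^2*3^1 * 7^1*31^1*61^1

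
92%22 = 4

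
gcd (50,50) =50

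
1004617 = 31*32407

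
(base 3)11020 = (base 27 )46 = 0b1110010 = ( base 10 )114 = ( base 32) 3I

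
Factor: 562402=2^1*31^1*47^1 * 193^1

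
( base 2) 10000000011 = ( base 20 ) 2B7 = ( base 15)487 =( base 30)147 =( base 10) 1027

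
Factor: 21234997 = 7^1*3033571^1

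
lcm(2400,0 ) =0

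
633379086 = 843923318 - 210544232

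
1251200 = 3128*400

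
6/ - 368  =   - 1  +  181/184 = - 0.02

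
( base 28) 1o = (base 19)2e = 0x34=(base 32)1k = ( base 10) 52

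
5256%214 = 120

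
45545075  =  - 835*(  -  54545 )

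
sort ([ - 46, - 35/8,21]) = [ - 46, - 35/8, 21 ] 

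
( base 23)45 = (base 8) 141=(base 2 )1100001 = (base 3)10121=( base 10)97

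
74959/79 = 74959/79 = 948.85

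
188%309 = 188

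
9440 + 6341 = 15781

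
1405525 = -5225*(- 269) 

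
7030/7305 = 1406/1461 = 0.96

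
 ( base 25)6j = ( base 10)169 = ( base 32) 59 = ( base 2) 10101001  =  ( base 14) C1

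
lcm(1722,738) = 5166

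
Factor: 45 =3^2*5^1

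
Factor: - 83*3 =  - 249 = - 3^1*83^1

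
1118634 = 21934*51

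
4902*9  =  44118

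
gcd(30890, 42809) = 1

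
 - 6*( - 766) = 4596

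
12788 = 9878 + 2910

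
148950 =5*29790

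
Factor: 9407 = 23^1*409^1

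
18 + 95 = 113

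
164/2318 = 82/1159 = 0.07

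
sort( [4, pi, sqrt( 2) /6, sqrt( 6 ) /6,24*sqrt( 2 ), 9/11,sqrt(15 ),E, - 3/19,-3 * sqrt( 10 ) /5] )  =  [ - 3*sqrt( 10) /5, - 3/19, sqrt(2 ) /6, sqrt( 6)/6, 9/11, E, pi,sqrt ( 15 ),4, 24 * sqrt( 2 )]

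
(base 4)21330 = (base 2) 1001111100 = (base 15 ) 2C6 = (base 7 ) 1566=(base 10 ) 636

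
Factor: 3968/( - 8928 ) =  - 2^2 * 3^( -2) = - 4/9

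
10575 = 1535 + 9040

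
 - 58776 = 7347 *( - 8) 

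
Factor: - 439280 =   -  2^4*5^1*17^2*19^1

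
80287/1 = 80287 = 80287.00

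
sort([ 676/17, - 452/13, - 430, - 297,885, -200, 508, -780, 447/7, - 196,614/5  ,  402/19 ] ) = [ - 780, - 430, - 297,-200, - 196, - 452/13,402/19,676/17, 447/7 , 614/5, 508,885 ] 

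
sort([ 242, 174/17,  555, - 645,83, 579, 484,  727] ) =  [ - 645, 174/17, 83,242, 484,555, 579,727]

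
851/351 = 2 +149/351 = 2.42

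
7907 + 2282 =10189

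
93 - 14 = 79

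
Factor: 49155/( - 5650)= - 87/10 = - 2^( - 1)*3^1*5^( - 1)*29^1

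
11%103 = 11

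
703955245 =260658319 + 443296926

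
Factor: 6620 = 2^2*5^1 * 331^1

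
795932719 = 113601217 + 682331502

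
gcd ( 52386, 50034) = 6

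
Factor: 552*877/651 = 2^3*7^( - 1 )*23^1*31^ (-1)*877^1 = 161368/217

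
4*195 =780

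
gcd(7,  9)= 1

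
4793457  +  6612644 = 11406101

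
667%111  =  1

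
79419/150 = 26473/50 = 529.46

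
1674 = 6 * 279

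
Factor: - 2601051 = - 3^1*17^1 *51001^1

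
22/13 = 22/13 = 1.69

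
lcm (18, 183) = 1098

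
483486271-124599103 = 358887168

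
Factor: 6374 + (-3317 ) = 3057= 3^1*1019^1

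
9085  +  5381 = 14466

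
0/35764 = 0  =  0.00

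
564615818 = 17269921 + 547345897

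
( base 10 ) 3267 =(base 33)300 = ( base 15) e7c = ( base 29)3pj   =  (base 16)cc3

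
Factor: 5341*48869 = 261009329 = 7^2*109^1*48869^1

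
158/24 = 6  +  7/12=6.58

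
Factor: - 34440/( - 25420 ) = 2^1*3^1*7^1*31^(-1 )= 42/31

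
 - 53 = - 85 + 32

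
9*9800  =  88200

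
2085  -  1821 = 264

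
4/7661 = 4/7661= 0.00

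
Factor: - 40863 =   -  3^1*53^1*257^1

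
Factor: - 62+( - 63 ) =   -  125 = - 5^3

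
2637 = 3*879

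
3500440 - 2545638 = 954802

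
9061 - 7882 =1179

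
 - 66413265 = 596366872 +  -662780137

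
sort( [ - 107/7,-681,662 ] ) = [ - 681, - 107/7,662] 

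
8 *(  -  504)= - 4032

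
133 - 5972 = -5839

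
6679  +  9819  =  16498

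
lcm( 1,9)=9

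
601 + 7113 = 7714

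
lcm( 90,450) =450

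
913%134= 109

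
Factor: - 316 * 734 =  - 231944=- 2^3*79^1*367^1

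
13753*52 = 715156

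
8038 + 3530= 11568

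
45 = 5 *9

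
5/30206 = 5/30206 = 0.00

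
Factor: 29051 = 11^1*19^1*139^1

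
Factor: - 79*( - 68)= 5372=2^2*17^1*79^1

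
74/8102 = 37/4051 = 0.01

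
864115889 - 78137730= 785978159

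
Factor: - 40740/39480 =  - 97/94= -2^( - 1 ) * 47^( - 1)*97^1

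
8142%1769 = 1066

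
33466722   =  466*71817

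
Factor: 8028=2^2*3^2 * 223^1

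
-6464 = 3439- 9903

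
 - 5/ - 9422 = 5/9422 = 0.00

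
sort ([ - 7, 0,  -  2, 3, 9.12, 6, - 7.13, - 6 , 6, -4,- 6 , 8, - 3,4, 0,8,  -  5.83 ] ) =[  -  7.13, - 7, - 6 ,-6, - 5.83 , - 4,  -  3,-2,0 , 0, 3,4 , 6,6, 8, 8,  9.12]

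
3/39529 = 3/39529 = 0.00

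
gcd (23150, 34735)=5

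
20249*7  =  141743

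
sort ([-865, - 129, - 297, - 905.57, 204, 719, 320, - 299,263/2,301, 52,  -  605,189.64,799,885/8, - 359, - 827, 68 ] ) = [ - 905.57, - 865, - 827, - 605, - 359, - 299, - 297,-129,  52,68, 885/8, 263/2, 189.64,  204 , 301, 320,719, 799 ] 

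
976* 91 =88816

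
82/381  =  82/381 = 0.22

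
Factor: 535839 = 3^1*178613^1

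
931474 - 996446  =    -  64972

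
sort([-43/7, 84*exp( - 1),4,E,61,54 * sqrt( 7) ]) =[ - 43/7,E,4,84*exp( - 1),61, 54*sqrt( 7 )] 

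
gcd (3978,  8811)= 9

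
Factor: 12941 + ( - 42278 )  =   - 29337=- 3^1*7^1*11^1*127^1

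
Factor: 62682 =2^1 *3^1 *31^1 * 337^1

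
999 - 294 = 705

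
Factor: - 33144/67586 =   -  2^2*3^1* 47^( - 1)*719^(-1) * 1381^1   =  -  16572/33793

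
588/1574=294/787 = 0.37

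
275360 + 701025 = 976385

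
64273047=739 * 86973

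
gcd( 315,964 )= 1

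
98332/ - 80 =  -1230 + 17/20 = - 1229.15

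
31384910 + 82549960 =113934870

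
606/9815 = 606/9815 = 0.06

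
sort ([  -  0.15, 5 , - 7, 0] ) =[- 7,- 0.15, 0,5]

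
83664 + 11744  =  95408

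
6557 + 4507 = 11064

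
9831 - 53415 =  - 43584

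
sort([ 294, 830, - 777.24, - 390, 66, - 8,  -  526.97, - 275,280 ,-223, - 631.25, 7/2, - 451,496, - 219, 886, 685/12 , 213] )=[ - 777.24, - 631.25, - 526.97, - 451,-390,-275, - 223, - 219, - 8,7/2,685/12, 66 , 213, 280 , 294,  496, 830,886 ] 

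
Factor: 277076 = 2^2*113^1*613^1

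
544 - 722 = - 178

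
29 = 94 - 65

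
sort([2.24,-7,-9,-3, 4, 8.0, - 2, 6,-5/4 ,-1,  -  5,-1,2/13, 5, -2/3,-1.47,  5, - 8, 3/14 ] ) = [ - 9,-8, - 7,-5, - 3,- 2,  -  1.47, - 5/4, - 1, - 1 , - 2/3,2/13,3/14, 2.24, 4 , 5,5,6, 8.0 ]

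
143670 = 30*4789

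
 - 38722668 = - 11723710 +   -  26998958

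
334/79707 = 334/79707=0.00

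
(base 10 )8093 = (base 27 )B2K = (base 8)17635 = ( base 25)cni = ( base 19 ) 137i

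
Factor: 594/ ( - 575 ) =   -  2^1*3^3*5^( - 2 )*11^1*23^( - 1 ) 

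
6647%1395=1067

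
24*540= 12960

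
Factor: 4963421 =4963421^1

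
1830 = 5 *366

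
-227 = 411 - 638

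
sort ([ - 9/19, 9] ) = [ - 9/19,9] 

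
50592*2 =101184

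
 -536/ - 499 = 1+37/499 = 1.07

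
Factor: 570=2^1*3^1*5^1*19^1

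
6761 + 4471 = 11232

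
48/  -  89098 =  - 1+44525/44549= -0.00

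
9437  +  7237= 16674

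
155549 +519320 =674869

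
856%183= 124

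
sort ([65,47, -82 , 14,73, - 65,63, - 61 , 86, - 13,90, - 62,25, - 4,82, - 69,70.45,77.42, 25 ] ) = [ - 82, - 69, - 65, - 62,-61, - 13, - 4,14,25,25,47,63,  65 , 70.45, 73,  77.42,82,86,90 ]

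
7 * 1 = 7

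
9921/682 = 14 + 373/682 = 14.55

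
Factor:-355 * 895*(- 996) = 316454100 = 2^2*3^1 * 5^2 * 71^1*83^1*179^1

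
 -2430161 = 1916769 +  - 4346930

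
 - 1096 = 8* ( - 137 )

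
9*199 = 1791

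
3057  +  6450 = 9507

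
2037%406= 7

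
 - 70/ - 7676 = 35/3838 = 0.01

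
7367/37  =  7367/37 =199.11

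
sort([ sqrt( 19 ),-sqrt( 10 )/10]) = [-sqrt( 10) /10, sqrt ( 19 ) ] 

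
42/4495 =42/4495 = 0.01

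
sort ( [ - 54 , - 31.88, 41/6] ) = [ - 54, - 31.88,41/6 ] 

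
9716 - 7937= 1779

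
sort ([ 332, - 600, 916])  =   [-600,332,916 ] 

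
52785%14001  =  10782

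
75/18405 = 5/1227=0.00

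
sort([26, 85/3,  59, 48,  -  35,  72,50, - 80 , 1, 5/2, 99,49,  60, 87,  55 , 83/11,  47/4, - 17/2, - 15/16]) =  [-80, - 35, - 17/2,-15/16,1,5/2, 83/11,  47/4  ,  26, 85/3, 48,49, 50,55,59,60, 72,  87,  99 ]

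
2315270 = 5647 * 410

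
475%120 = 115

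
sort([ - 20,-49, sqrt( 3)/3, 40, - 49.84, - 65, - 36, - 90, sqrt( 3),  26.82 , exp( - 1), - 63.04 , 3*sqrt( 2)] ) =[ - 90,-65, - 63.04,- 49.84,-49, - 36, - 20, exp(-1), sqrt (3) /3,sqrt(3), 3*sqrt( 2 ), 26.82,40 ]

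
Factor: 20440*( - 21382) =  - 2^4*5^1*7^1*73^1*10691^1  =  - 437048080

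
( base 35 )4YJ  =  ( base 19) GHA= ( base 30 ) 6NJ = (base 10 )6109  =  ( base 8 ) 13735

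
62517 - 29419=33098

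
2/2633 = 2/2633 = 0.00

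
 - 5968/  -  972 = 6 + 34/243 = 6.14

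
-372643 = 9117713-9490356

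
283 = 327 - 44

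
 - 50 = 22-72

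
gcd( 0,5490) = 5490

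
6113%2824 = 465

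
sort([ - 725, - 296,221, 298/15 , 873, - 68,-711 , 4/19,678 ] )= [-725, - 711, -296 , - 68,4/19, 298/15,221,678,873] 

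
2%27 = 2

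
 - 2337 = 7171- 9508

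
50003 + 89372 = 139375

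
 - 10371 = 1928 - 12299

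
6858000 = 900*7620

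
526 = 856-330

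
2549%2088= 461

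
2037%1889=148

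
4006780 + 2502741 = 6509521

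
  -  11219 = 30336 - 41555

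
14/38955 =2/5565  =  0.00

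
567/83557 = 567/83557 = 0.01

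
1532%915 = 617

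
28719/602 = 28719/602 = 47.71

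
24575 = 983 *25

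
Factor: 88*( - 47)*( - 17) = 2^3*11^1*17^1*47^1 = 70312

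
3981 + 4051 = 8032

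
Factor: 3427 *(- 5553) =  - 3^2*23^1 * 149^1*617^1 = - 19030131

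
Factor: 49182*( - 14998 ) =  - 737631636 = - 2^2 * 3^1*7^1 *1171^1*7499^1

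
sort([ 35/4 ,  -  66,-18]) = [ - 66, - 18, 35/4 ] 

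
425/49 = 8 + 33/49 = 8.67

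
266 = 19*14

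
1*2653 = 2653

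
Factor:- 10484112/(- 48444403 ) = 2^4*3^1 * 7^( - 1 )*218419^1 * 6920629^(  -  1)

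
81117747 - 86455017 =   -  5337270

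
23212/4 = 5803 = 5803.00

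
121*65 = 7865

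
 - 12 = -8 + -4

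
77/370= 77/370 = 0.21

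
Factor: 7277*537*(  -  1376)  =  -2^5*3^1*19^1*43^1*179^1*383^1=- 5377062624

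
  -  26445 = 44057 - 70502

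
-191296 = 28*( - 6832 ) 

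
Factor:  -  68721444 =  - 2^2*3^2  *11^1*173539^1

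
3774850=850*4441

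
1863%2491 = 1863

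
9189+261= 9450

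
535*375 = 200625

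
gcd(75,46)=1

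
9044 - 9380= - 336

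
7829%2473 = 410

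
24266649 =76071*319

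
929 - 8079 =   -  7150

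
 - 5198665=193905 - 5392570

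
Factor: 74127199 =953^1*77783^1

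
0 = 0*4149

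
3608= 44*82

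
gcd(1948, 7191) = 1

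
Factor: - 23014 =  - 2^1*37^1*311^1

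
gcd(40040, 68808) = 8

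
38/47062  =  19/23531=0.00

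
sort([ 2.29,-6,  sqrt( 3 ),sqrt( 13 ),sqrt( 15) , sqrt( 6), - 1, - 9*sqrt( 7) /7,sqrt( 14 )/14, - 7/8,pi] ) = [-6,-9*sqrt( 7) /7,-1,-7/8, sqrt( 14)/14, sqrt( 3 ),2.29, sqrt( 6 ) , pi,sqrt(13),sqrt( 15)]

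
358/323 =1  +  35/323 = 1.11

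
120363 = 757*159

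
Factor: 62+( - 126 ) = -64 = - 2^6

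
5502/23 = 5502/23 = 239.22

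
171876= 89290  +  82586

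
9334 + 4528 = 13862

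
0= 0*323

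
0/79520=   0 = 0.00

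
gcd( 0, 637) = 637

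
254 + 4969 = 5223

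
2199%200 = 199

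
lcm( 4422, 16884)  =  185724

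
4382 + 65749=70131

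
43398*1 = 43398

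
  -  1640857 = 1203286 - 2844143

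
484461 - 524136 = -39675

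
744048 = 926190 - 182142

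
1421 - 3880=-2459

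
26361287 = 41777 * 631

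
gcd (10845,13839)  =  3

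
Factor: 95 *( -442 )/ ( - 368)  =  2^( - 3)*5^1 * 13^1*17^1 * 19^1 * 23^ (  -  1) = 20995/184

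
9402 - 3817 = 5585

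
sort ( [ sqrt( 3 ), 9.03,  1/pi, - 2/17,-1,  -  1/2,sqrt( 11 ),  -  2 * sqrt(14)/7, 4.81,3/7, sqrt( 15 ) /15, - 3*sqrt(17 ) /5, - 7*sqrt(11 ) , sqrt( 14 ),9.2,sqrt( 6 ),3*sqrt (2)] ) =[  -  7*sqrt (11) , - 3* sqrt(17) /5, - 2*sqrt(14 )/7, - 1, - 1/2, - 2/17, sqrt( 15)/15,1/pi  ,  3/7,sqrt( 3),sqrt( 6),sqrt( 11),sqrt( 14),  3 * sqrt (2 ),4.81,  9.03,9.2] 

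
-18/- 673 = 18/673  =  0.03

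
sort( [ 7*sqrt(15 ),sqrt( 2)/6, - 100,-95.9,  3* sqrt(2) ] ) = [ - 100, - 95.9,sqrt( 2)/6,3*sqrt( 2),7*sqrt( 15) ]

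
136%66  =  4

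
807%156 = 27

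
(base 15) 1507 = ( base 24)7JJ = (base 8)10633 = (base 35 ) 3NR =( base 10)4507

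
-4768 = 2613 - 7381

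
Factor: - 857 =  - 857^1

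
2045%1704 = 341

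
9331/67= 139 + 18/67 = 139.27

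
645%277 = 91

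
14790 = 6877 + 7913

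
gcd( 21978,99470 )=2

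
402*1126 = 452652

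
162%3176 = 162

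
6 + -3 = 3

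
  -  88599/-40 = 2214 + 39/40 = 2214.97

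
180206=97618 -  - 82588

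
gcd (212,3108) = 4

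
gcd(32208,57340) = 244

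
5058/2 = 2529 =2529.00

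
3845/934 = 3845/934= 4.12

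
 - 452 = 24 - 476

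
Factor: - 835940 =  - 2^2*5^1*7^2*853^1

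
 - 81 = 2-83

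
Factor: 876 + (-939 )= - 3^2*7^1 = - 63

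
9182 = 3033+6149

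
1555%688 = 179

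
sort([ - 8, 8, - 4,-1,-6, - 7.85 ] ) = [-8, - 7.85,-6, - 4,- 1,8]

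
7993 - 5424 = 2569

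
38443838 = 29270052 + 9173786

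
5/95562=5/95562= 0.00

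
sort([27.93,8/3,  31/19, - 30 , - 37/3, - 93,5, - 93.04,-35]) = [ - 93.04,-93, - 35, - 30, - 37/3,  31/19, 8/3 , 5,27.93 ]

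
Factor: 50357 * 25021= 1259982497 = 37^1*131^1*191^1*1361^1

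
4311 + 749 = 5060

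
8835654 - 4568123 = 4267531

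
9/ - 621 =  - 1 + 68/69 = -0.01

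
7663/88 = 7663/88 = 87.08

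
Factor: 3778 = 2^1*1889^1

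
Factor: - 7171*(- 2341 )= 16787311 =71^1*101^1*2341^1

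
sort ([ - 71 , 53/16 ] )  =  [ - 71,53/16 ] 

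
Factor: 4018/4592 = 2^( - 3 ) *7^1  =  7/8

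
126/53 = 2 + 20/53  =  2.38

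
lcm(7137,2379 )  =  7137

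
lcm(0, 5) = 0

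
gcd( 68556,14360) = 4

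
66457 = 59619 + 6838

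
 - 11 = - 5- 6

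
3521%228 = 101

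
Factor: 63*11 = 3^2*7^1*11^1 = 693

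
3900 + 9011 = 12911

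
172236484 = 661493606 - 489257122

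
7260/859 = 7260/859 = 8.45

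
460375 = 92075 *5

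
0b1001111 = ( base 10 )79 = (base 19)43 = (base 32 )2F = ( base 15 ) 54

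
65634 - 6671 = 58963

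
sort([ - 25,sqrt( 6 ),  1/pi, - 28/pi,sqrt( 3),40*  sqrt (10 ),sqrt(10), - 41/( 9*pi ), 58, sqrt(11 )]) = [ - 25, - 28/pi, - 41/(9*pi), 1/pi,sqrt(3),sqrt(6),sqrt(10), sqrt ( 11 ),58,40*sqrt(10 ) ] 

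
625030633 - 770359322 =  - 145328689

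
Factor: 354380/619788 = 3^( - 1 )*5^1*47^1*137^( - 1 ) = 235/411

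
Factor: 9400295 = 5^1*103^1*18253^1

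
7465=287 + 7178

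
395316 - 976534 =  - 581218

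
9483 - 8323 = 1160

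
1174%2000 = 1174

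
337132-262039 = 75093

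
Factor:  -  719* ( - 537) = 3^1*179^1*719^1= 386103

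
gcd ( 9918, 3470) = 2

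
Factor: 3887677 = 1009^1*3853^1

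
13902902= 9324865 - -4578037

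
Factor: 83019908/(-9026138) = -2^1*11^( -1)*17^1*1093^1*1117^1*410279^(-1) = -41509954/4513069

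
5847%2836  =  175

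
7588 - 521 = 7067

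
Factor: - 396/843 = -132/281  =  -2^2*3^1 * 11^1* 281^(-1)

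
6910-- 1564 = 8474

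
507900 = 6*84650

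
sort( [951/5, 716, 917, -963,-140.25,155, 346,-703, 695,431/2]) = [  -  963, - 703, - 140.25 , 155, 951/5, 431/2,346, 695,716,917 ]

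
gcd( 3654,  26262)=18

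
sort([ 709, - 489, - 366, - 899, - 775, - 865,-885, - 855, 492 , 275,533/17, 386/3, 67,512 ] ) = [ - 899, - 885,- 865 ,-855,-775, - 489, - 366, 533/17,67,386/3,275 , 492, 512, 709 ] 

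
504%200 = 104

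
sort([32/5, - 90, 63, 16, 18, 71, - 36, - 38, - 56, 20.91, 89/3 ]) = [ - 90,-56, - 38, - 36,  32/5, 16, 18,20.91, 89/3, 63,71 ] 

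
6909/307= 22+155/307 = 22.50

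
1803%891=21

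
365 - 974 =-609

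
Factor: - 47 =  - 47^1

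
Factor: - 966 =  - 2^1 * 3^1*7^1*23^1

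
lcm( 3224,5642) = 22568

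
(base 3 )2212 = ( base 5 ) 302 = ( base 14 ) 57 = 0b1001101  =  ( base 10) 77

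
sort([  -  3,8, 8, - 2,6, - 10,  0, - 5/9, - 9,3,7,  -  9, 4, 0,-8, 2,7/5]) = [ - 10,- 9, - 9, - 8, - 3, - 2, - 5/9 , 0,0,  7/5,2, 3, 4, 6, 7,8, 8] 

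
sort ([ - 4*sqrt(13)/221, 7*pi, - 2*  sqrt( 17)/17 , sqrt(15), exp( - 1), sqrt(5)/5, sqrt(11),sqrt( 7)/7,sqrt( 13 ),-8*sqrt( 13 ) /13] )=[ - 8*sqrt( 13 ) /13,-2*sqrt( 17 )/17,- 4 * sqrt(13)/221, exp( -1),sqrt( 7 )/7,sqrt( 5)/5, sqrt( 11) , sqrt( 13), sqrt ( 15 ),7*pi] 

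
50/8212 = 25/4106  =  0.01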